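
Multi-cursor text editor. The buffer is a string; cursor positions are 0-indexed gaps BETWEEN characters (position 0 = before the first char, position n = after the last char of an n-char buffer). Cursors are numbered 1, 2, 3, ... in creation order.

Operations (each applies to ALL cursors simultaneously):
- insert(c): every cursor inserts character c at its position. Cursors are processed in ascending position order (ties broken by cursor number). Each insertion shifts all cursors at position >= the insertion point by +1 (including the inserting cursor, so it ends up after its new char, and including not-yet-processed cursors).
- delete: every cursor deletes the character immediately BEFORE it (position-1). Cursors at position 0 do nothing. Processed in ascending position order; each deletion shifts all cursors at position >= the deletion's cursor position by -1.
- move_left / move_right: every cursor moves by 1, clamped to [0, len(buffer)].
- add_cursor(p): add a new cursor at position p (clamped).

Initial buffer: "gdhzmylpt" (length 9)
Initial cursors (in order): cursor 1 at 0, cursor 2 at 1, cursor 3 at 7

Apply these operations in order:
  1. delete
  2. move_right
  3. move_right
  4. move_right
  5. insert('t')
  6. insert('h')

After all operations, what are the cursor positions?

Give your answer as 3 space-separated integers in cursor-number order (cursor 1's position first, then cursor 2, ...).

After op 1 (delete): buffer="dhzmypt" (len 7), cursors c1@0 c2@0 c3@5, authorship .......
After op 2 (move_right): buffer="dhzmypt" (len 7), cursors c1@1 c2@1 c3@6, authorship .......
After op 3 (move_right): buffer="dhzmypt" (len 7), cursors c1@2 c2@2 c3@7, authorship .......
After op 4 (move_right): buffer="dhzmypt" (len 7), cursors c1@3 c2@3 c3@7, authorship .......
After op 5 (insert('t')): buffer="dhzttmyptt" (len 10), cursors c1@5 c2@5 c3@10, authorship ...12....3
After op 6 (insert('h')): buffer="dhztthhmyptth" (len 13), cursors c1@7 c2@7 c3@13, authorship ...1212....33

Answer: 7 7 13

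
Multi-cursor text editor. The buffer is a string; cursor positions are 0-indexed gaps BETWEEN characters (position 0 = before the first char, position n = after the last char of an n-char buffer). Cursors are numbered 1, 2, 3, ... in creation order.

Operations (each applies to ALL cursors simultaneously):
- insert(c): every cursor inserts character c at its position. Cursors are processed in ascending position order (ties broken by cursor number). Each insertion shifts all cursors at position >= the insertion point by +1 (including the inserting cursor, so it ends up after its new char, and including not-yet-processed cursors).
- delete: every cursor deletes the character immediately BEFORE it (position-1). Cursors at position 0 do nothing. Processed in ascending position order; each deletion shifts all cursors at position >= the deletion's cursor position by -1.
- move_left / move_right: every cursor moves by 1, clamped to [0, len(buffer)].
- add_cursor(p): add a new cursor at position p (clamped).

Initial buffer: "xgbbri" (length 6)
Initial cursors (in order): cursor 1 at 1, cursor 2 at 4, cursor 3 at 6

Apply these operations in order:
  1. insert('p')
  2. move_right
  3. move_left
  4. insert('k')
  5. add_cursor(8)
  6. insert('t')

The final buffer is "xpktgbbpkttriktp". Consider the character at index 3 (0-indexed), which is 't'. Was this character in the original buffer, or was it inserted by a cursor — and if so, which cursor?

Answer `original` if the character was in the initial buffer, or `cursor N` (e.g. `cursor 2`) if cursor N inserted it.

After op 1 (insert('p')): buffer="xpgbbprip" (len 9), cursors c1@2 c2@6 c3@9, authorship .1...2..3
After op 2 (move_right): buffer="xpgbbprip" (len 9), cursors c1@3 c2@7 c3@9, authorship .1...2..3
After op 3 (move_left): buffer="xpgbbprip" (len 9), cursors c1@2 c2@6 c3@8, authorship .1...2..3
After op 4 (insert('k')): buffer="xpkgbbpkrikp" (len 12), cursors c1@3 c2@8 c3@11, authorship .11...22..33
After op 5 (add_cursor(8)): buffer="xpkgbbpkrikp" (len 12), cursors c1@3 c2@8 c4@8 c3@11, authorship .11...22..33
After op 6 (insert('t')): buffer="xpktgbbpkttriktp" (len 16), cursors c1@4 c2@11 c4@11 c3@15, authorship .111...2224..333
Authorship (.=original, N=cursor N): . 1 1 1 . . . 2 2 2 4 . . 3 3 3
Index 3: author = 1

Answer: cursor 1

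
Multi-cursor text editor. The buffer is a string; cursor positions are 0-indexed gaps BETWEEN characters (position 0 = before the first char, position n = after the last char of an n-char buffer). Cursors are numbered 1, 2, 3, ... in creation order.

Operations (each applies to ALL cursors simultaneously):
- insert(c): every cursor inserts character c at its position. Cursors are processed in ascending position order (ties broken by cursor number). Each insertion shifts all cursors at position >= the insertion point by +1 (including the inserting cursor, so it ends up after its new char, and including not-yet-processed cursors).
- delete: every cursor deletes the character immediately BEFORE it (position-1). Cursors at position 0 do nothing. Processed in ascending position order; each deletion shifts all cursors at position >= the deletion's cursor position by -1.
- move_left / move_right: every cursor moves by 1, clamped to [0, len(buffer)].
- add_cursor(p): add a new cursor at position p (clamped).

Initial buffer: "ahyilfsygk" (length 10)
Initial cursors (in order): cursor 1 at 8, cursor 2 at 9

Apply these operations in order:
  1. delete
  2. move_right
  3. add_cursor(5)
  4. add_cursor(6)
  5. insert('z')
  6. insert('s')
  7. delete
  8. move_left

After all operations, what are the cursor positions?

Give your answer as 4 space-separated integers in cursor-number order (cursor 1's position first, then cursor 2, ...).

After op 1 (delete): buffer="ahyilfsk" (len 8), cursors c1@7 c2@7, authorship ........
After op 2 (move_right): buffer="ahyilfsk" (len 8), cursors c1@8 c2@8, authorship ........
After op 3 (add_cursor(5)): buffer="ahyilfsk" (len 8), cursors c3@5 c1@8 c2@8, authorship ........
After op 4 (add_cursor(6)): buffer="ahyilfsk" (len 8), cursors c3@5 c4@6 c1@8 c2@8, authorship ........
After op 5 (insert('z')): buffer="ahyilzfzskzz" (len 12), cursors c3@6 c4@8 c1@12 c2@12, authorship .....3.4..12
After op 6 (insert('s')): buffer="ahyilzsfzsskzzss" (len 16), cursors c3@7 c4@10 c1@16 c2@16, authorship .....33.44..1212
After op 7 (delete): buffer="ahyilzfzskzz" (len 12), cursors c3@6 c4@8 c1@12 c2@12, authorship .....3.4..12
After op 8 (move_left): buffer="ahyilzfzskzz" (len 12), cursors c3@5 c4@7 c1@11 c2@11, authorship .....3.4..12

Answer: 11 11 5 7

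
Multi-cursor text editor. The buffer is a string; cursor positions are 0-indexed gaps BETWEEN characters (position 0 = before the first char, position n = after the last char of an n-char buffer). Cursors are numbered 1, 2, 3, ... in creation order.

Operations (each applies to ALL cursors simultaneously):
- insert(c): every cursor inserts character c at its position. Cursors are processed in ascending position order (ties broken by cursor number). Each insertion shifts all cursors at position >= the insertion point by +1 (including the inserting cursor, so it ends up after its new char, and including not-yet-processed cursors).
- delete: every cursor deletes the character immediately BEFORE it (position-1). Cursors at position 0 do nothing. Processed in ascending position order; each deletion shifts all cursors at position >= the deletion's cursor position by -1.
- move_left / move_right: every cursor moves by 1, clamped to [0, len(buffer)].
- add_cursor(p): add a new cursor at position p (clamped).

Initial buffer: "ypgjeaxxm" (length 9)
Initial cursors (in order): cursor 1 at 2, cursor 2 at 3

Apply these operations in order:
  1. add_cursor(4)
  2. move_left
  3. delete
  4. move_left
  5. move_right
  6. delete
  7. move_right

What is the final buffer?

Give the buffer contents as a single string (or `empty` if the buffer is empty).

After op 1 (add_cursor(4)): buffer="ypgjeaxxm" (len 9), cursors c1@2 c2@3 c3@4, authorship .........
After op 2 (move_left): buffer="ypgjeaxxm" (len 9), cursors c1@1 c2@2 c3@3, authorship .........
After op 3 (delete): buffer="jeaxxm" (len 6), cursors c1@0 c2@0 c3@0, authorship ......
After op 4 (move_left): buffer="jeaxxm" (len 6), cursors c1@0 c2@0 c3@0, authorship ......
After op 5 (move_right): buffer="jeaxxm" (len 6), cursors c1@1 c2@1 c3@1, authorship ......
After op 6 (delete): buffer="eaxxm" (len 5), cursors c1@0 c2@0 c3@0, authorship .....
After op 7 (move_right): buffer="eaxxm" (len 5), cursors c1@1 c2@1 c3@1, authorship .....

Answer: eaxxm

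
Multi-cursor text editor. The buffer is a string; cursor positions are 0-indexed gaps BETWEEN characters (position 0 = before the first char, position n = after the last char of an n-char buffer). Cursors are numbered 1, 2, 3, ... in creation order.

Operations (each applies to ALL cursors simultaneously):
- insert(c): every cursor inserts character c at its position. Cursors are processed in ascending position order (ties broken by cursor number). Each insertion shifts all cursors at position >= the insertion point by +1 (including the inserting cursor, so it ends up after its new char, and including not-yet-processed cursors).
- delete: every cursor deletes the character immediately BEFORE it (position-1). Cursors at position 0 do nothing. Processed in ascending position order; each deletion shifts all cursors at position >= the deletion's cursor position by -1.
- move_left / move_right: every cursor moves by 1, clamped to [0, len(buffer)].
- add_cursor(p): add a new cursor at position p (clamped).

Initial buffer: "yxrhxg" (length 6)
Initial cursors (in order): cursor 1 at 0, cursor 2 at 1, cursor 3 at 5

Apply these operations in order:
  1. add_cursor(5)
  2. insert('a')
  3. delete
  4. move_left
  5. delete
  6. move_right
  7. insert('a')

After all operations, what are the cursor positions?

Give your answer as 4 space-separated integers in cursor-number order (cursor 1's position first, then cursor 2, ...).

Answer: 3 3 7 7

Derivation:
After op 1 (add_cursor(5)): buffer="yxrhxg" (len 6), cursors c1@0 c2@1 c3@5 c4@5, authorship ......
After op 2 (insert('a')): buffer="ayaxrhxaag" (len 10), cursors c1@1 c2@3 c3@9 c4@9, authorship 1.2....34.
After op 3 (delete): buffer="yxrhxg" (len 6), cursors c1@0 c2@1 c3@5 c4@5, authorship ......
After op 4 (move_left): buffer="yxrhxg" (len 6), cursors c1@0 c2@0 c3@4 c4@4, authorship ......
After op 5 (delete): buffer="yxxg" (len 4), cursors c1@0 c2@0 c3@2 c4@2, authorship ....
After op 6 (move_right): buffer="yxxg" (len 4), cursors c1@1 c2@1 c3@3 c4@3, authorship ....
After op 7 (insert('a')): buffer="yaaxxaag" (len 8), cursors c1@3 c2@3 c3@7 c4@7, authorship .12..34.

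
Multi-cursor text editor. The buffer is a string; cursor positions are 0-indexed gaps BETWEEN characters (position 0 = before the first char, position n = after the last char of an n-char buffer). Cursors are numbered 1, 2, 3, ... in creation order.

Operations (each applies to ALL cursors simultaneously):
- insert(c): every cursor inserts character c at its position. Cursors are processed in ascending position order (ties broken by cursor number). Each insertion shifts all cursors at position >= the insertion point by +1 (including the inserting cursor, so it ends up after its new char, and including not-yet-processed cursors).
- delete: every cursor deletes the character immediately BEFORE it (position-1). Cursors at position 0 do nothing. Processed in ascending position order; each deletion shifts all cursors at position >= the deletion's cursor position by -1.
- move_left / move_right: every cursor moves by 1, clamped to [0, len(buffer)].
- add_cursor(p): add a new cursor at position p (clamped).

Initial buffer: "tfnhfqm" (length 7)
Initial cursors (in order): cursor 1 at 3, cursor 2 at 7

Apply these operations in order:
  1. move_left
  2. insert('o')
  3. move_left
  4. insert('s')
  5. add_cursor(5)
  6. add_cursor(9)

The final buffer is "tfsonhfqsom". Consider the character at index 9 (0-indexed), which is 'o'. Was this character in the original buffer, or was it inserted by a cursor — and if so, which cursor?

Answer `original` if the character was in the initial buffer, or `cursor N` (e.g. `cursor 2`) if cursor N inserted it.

After op 1 (move_left): buffer="tfnhfqm" (len 7), cursors c1@2 c2@6, authorship .......
After op 2 (insert('o')): buffer="tfonhfqom" (len 9), cursors c1@3 c2@8, authorship ..1....2.
After op 3 (move_left): buffer="tfonhfqom" (len 9), cursors c1@2 c2@7, authorship ..1....2.
After op 4 (insert('s')): buffer="tfsonhfqsom" (len 11), cursors c1@3 c2@9, authorship ..11....22.
After op 5 (add_cursor(5)): buffer="tfsonhfqsom" (len 11), cursors c1@3 c3@5 c2@9, authorship ..11....22.
After op 6 (add_cursor(9)): buffer="tfsonhfqsom" (len 11), cursors c1@3 c3@5 c2@9 c4@9, authorship ..11....22.
Authorship (.=original, N=cursor N): . . 1 1 . . . . 2 2 .
Index 9: author = 2

Answer: cursor 2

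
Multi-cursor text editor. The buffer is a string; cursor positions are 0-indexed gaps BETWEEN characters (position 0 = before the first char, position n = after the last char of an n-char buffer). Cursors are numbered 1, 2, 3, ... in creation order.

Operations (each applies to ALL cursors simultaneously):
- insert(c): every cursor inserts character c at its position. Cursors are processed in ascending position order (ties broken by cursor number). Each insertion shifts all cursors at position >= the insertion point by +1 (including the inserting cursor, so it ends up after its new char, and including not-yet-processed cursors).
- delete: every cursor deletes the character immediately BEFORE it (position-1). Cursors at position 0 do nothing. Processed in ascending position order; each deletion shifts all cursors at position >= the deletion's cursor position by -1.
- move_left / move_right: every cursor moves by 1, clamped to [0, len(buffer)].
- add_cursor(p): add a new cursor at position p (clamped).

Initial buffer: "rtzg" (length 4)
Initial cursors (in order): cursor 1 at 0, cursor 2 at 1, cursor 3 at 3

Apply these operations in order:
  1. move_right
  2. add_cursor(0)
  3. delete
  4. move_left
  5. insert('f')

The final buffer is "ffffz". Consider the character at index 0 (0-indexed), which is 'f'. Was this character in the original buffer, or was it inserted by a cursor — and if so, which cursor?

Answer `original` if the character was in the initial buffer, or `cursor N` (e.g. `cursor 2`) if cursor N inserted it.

Answer: cursor 1

Derivation:
After op 1 (move_right): buffer="rtzg" (len 4), cursors c1@1 c2@2 c3@4, authorship ....
After op 2 (add_cursor(0)): buffer="rtzg" (len 4), cursors c4@0 c1@1 c2@2 c3@4, authorship ....
After op 3 (delete): buffer="z" (len 1), cursors c1@0 c2@0 c4@0 c3@1, authorship .
After op 4 (move_left): buffer="z" (len 1), cursors c1@0 c2@0 c3@0 c4@0, authorship .
After op 5 (insert('f')): buffer="ffffz" (len 5), cursors c1@4 c2@4 c3@4 c4@4, authorship 1234.
Authorship (.=original, N=cursor N): 1 2 3 4 .
Index 0: author = 1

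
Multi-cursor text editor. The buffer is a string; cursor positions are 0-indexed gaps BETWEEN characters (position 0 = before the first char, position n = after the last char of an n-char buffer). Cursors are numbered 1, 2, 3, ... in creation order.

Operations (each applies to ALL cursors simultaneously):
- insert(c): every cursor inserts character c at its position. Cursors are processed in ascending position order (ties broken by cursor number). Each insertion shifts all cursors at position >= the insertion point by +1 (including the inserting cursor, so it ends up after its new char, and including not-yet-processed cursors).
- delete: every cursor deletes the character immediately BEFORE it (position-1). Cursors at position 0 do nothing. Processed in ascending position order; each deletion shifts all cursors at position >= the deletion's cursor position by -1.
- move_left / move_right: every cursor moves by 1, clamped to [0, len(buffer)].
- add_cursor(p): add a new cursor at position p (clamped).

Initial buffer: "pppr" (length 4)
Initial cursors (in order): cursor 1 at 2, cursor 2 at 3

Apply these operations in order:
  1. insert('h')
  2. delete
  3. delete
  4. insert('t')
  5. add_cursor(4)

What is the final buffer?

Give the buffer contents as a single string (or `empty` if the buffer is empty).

After op 1 (insert('h')): buffer="pphphr" (len 6), cursors c1@3 c2@5, authorship ..1.2.
After op 2 (delete): buffer="pppr" (len 4), cursors c1@2 c2@3, authorship ....
After op 3 (delete): buffer="pr" (len 2), cursors c1@1 c2@1, authorship ..
After op 4 (insert('t')): buffer="pttr" (len 4), cursors c1@3 c2@3, authorship .12.
After op 5 (add_cursor(4)): buffer="pttr" (len 4), cursors c1@3 c2@3 c3@4, authorship .12.

Answer: pttr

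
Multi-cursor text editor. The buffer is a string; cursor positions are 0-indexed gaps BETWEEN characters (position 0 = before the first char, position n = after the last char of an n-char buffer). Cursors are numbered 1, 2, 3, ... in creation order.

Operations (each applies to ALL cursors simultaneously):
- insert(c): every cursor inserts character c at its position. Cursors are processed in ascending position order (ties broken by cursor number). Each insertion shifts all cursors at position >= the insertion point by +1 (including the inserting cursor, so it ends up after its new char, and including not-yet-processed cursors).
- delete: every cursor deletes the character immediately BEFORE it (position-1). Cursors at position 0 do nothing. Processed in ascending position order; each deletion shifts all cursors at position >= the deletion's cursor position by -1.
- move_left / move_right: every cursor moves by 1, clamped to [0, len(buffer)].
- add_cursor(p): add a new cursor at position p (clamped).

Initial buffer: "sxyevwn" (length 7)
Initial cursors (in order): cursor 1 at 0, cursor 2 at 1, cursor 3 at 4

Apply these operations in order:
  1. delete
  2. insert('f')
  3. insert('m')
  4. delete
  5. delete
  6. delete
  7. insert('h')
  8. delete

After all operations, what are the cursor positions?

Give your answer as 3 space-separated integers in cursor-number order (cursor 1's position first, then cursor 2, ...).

After op 1 (delete): buffer="xyvwn" (len 5), cursors c1@0 c2@0 c3@2, authorship .....
After op 2 (insert('f')): buffer="ffxyfvwn" (len 8), cursors c1@2 c2@2 c3@5, authorship 12..3...
After op 3 (insert('m')): buffer="ffmmxyfmvwn" (len 11), cursors c1@4 c2@4 c3@8, authorship 1212..33...
After op 4 (delete): buffer="ffxyfvwn" (len 8), cursors c1@2 c2@2 c3@5, authorship 12..3...
After op 5 (delete): buffer="xyvwn" (len 5), cursors c1@0 c2@0 c3@2, authorship .....
After op 6 (delete): buffer="xvwn" (len 4), cursors c1@0 c2@0 c3@1, authorship ....
After op 7 (insert('h')): buffer="hhxhvwn" (len 7), cursors c1@2 c2@2 c3@4, authorship 12.3...
After op 8 (delete): buffer="xvwn" (len 4), cursors c1@0 c2@0 c3@1, authorship ....

Answer: 0 0 1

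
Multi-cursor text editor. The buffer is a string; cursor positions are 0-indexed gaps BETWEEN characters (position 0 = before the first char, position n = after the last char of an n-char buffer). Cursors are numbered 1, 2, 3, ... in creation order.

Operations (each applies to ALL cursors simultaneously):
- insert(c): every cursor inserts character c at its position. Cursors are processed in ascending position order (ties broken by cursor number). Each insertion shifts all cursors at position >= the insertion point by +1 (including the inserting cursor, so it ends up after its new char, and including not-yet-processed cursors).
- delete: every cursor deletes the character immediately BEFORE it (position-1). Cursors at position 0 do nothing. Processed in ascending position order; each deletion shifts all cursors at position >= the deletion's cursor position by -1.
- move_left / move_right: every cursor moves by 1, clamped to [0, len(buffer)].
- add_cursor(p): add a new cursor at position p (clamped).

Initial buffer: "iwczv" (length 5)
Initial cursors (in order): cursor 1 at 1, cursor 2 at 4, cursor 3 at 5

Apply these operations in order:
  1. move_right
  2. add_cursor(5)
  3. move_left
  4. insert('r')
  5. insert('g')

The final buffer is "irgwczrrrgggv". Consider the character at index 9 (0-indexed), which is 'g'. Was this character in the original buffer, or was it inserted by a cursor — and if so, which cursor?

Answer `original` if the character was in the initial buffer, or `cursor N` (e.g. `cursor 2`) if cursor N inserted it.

Answer: cursor 2

Derivation:
After op 1 (move_right): buffer="iwczv" (len 5), cursors c1@2 c2@5 c3@5, authorship .....
After op 2 (add_cursor(5)): buffer="iwczv" (len 5), cursors c1@2 c2@5 c3@5 c4@5, authorship .....
After op 3 (move_left): buffer="iwczv" (len 5), cursors c1@1 c2@4 c3@4 c4@4, authorship .....
After op 4 (insert('r')): buffer="irwczrrrv" (len 9), cursors c1@2 c2@8 c3@8 c4@8, authorship .1...234.
After op 5 (insert('g')): buffer="irgwczrrrgggv" (len 13), cursors c1@3 c2@12 c3@12 c4@12, authorship .11...234234.
Authorship (.=original, N=cursor N): . 1 1 . . . 2 3 4 2 3 4 .
Index 9: author = 2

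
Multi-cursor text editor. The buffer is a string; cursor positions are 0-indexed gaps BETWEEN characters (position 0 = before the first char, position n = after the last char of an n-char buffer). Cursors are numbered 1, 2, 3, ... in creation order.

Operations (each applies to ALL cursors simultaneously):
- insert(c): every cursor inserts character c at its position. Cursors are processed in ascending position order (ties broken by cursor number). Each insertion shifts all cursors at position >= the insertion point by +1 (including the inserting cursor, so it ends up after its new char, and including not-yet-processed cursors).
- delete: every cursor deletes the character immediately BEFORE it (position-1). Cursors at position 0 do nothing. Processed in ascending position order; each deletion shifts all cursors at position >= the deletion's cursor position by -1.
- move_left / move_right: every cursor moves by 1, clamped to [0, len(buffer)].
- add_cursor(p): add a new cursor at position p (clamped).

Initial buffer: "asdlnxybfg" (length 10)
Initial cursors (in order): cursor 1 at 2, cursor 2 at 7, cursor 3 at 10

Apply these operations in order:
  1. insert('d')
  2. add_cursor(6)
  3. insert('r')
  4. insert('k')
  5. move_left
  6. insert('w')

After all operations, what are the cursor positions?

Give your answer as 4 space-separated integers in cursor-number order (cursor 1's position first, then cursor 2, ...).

Answer: 5 17 24 11

Derivation:
After op 1 (insert('d')): buffer="asddlnxydbfgd" (len 13), cursors c1@3 c2@9 c3@13, authorship ..1.....2...3
After op 2 (add_cursor(6)): buffer="asddlnxydbfgd" (len 13), cursors c1@3 c4@6 c2@9 c3@13, authorship ..1.....2...3
After op 3 (insert('r')): buffer="asdrdlnrxydrbfgdr" (len 17), cursors c1@4 c4@8 c2@12 c3@17, authorship ..11...4..22...33
After op 4 (insert('k')): buffer="asdrkdlnrkxydrkbfgdrk" (len 21), cursors c1@5 c4@10 c2@15 c3@21, authorship ..111...44..222...333
After op 5 (move_left): buffer="asdrkdlnrkxydrkbfgdrk" (len 21), cursors c1@4 c4@9 c2@14 c3@20, authorship ..111...44..222...333
After op 6 (insert('w')): buffer="asdrwkdlnrwkxydrwkbfgdrwk" (len 25), cursors c1@5 c4@11 c2@17 c3@24, authorship ..1111...444..2222...3333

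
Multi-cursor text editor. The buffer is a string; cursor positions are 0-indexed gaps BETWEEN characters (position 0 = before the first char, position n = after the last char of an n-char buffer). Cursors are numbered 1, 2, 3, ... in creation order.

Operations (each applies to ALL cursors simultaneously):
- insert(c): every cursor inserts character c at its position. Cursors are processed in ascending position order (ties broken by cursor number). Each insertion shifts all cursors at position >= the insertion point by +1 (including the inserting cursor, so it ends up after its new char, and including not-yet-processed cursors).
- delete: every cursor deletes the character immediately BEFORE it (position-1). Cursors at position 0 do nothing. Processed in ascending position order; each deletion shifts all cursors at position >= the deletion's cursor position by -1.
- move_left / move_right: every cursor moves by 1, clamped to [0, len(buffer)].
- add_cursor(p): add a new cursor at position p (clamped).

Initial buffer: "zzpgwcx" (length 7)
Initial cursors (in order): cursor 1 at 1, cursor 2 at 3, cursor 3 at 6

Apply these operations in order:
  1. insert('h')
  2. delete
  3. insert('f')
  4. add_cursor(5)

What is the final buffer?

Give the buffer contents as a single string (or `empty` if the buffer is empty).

Answer: zfzpfgwcfx

Derivation:
After op 1 (insert('h')): buffer="zhzphgwchx" (len 10), cursors c1@2 c2@5 c3@9, authorship .1..2...3.
After op 2 (delete): buffer="zzpgwcx" (len 7), cursors c1@1 c2@3 c3@6, authorship .......
After op 3 (insert('f')): buffer="zfzpfgwcfx" (len 10), cursors c1@2 c2@5 c3@9, authorship .1..2...3.
After op 4 (add_cursor(5)): buffer="zfzpfgwcfx" (len 10), cursors c1@2 c2@5 c4@5 c3@9, authorship .1..2...3.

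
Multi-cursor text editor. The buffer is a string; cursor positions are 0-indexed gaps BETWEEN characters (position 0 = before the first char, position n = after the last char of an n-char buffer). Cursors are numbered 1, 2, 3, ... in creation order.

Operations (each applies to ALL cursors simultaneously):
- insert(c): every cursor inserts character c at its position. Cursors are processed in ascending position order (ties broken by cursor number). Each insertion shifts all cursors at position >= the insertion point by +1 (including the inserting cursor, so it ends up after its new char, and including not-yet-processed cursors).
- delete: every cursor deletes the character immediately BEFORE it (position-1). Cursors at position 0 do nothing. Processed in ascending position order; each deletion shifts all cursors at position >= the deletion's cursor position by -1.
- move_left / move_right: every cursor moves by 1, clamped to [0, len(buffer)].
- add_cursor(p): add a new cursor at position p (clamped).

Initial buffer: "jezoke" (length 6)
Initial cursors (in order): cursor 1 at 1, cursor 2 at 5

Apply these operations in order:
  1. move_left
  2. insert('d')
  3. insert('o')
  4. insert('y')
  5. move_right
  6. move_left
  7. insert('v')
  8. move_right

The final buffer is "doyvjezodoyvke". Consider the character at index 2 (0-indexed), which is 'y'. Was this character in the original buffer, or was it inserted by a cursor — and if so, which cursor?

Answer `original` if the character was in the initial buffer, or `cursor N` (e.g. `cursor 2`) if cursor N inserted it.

After op 1 (move_left): buffer="jezoke" (len 6), cursors c1@0 c2@4, authorship ......
After op 2 (insert('d')): buffer="djezodke" (len 8), cursors c1@1 c2@6, authorship 1....2..
After op 3 (insert('o')): buffer="dojezodoke" (len 10), cursors c1@2 c2@8, authorship 11....22..
After op 4 (insert('y')): buffer="doyjezodoyke" (len 12), cursors c1@3 c2@10, authorship 111....222..
After op 5 (move_right): buffer="doyjezodoyke" (len 12), cursors c1@4 c2@11, authorship 111....222..
After op 6 (move_left): buffer="doyjezodoyke" (len 12), cursors c1@3 c2@10, authorship 111....222..
After op 7 (insert('v')): buffer="doyvjezodoyvke" (len 14), cursors c1@4 c2@12, authorship 1111....2222..
After op 8 (move_right): buffer="doyvjezodoyvke" (len 14), cursors c1@5 c2@13, authorship 1111....2222..
Authorship (.=original, N=cursor N): 1 1 1 1 . . . . 2 2 2 2 . .
Index 2: author = 1

Answer: cursor 1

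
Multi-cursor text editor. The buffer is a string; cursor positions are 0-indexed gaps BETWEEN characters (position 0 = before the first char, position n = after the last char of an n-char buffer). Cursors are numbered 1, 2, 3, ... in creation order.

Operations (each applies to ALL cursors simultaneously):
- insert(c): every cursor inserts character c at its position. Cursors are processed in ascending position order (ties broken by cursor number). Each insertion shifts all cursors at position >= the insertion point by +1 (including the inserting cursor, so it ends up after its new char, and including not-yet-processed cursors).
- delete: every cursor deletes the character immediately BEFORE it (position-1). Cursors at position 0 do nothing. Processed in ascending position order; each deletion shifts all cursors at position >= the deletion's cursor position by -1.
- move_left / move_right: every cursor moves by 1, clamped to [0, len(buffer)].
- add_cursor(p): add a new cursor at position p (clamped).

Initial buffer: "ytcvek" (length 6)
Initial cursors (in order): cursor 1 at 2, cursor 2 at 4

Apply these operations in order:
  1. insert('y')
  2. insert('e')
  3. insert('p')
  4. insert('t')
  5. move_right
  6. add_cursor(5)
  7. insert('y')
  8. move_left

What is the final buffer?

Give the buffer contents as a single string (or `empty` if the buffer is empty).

After op 1 (insert('y')): buffer="ytycvyek" (len 8), cursors c1@3 c2@6, authorship ..1..2..
After op 2 (insert('e')): buffer="ytyecvyeek" (len 10), cursors c1@4 c2@8, authorship ..11..22..
After op 3 (insert('p')): buffer="ytyepcvyepek" (len 12), cursors c1@5 c2@10, authorship ..111..222..
After op 4 (insert('t')): buffer="ytyeptcvyeptek" (len 14), cursors c1@6 c2@12, authorship ..1111..2222..
After op 5 (move_right): buffer="ytyeptcvyeptek" (len 14), cursors c1@7 c2@13, authorship ..1111..2222..
After op 6 (add_cursor(5)): buffer="ytyeptcvyeptek" (len 14), cursors c3@5 c1@7 c2@13, authorship ..1111..2222..
After op 7 (insert('y')): buffer="ytyepytcyvyepteyk" (len 17), cursors c3@6 c1@9 c2@16, authorship ..11131.1.2222.2.
After op 8 (move_left): buffer="ytyepytcyvyepteyk" (len 17), cursors c3@5 c1@8 c2@15, authorship ..11131.1.2222.2.

Answer: ytyepytcyvyepteyk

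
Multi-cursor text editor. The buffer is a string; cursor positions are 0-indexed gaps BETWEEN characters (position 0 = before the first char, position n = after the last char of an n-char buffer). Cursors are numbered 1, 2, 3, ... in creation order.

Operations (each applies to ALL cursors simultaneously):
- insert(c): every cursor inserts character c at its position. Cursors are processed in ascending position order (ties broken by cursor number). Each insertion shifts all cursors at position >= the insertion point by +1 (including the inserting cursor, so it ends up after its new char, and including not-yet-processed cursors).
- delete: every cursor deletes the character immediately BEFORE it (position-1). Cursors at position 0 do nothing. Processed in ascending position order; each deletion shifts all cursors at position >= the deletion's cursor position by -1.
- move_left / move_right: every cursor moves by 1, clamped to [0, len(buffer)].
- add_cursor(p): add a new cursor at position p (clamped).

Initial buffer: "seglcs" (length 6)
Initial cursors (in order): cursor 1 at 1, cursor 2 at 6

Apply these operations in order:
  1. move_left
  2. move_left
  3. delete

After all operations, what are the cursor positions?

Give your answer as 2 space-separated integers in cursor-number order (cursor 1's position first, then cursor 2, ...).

Answer: 0 3

Derivation:
After op 1 (move_left): buffer="seglcs" (len 6), cursors c1@0 c2@5, authorship ......
After op 2 (move_left): buffer="seglcs" (len 6), cursors c1@0 c2@4, authorship ......
After op 3 (delete): buffer="segcs" (len 5), cursors c1@0 c2@3, authorship .....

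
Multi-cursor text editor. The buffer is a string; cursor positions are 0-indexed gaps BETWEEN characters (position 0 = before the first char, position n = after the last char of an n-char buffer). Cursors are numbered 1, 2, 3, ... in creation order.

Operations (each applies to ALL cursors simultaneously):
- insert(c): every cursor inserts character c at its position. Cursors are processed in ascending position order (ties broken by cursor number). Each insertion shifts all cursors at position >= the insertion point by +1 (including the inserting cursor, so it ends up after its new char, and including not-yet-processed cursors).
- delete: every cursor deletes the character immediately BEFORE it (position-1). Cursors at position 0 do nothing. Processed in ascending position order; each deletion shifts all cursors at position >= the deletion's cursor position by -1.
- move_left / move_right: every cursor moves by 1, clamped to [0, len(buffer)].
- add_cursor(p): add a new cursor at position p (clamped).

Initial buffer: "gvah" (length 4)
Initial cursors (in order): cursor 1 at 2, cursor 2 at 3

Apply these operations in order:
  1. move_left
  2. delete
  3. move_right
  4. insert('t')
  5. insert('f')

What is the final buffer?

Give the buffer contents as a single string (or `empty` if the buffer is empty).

After op 1 (move_left): buffer="gvah" (len 4), cursors c1@1 c2@2, authorship ....
After op 2 (delete): buffer="ah" (len 2), cursors c1@0 c2@0, authorship ..
After op 3 (move_right): buffer="ah" (len 2), cursors c1@1 c2@1, authorship ..
After op 4 (insert('t')): buffer="atth" (len 4), cursors c1@3 c2@3, authorship .12.
After op 5 (insert('f')): buffer="attffh" (len 6), cursors c1@5 c2@5, authorship .1212.

Answer: attffh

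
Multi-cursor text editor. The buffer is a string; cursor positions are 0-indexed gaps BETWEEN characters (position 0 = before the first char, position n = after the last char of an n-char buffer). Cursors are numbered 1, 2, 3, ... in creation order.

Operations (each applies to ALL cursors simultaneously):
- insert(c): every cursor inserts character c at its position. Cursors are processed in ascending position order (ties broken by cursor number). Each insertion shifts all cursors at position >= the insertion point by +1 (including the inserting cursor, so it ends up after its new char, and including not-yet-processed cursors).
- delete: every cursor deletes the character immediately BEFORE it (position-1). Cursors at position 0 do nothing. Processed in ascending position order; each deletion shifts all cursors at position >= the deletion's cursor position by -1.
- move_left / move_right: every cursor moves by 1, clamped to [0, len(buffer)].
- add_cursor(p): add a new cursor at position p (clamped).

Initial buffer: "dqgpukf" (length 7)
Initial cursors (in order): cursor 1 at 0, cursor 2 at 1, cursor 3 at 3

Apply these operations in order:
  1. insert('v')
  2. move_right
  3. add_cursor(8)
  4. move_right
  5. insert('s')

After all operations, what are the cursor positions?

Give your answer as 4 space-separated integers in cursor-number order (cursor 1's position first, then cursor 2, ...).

Answer: 4 7 11 13

Derivation:
After op 1 (insert('v')): buffer="vdvqgvpukf" (len 10), cursors c1@1 c2@3 c3@6, authorship 1.2..3....
After op 2 (move_right): buffer="vdvqgvpukf" (len 10), cursors c1@2 c2@4 c3@7, authorship 1.2..3....
After op 3 (add_cursor(8)): buffer="vdvqgvpukf" (len 10), cursors c1@2 c2@4 c3@7 c4@8, authorship 1.2..3....
After op 4 (move_right): buffer="vdvqgvpukf" (len 10), cursors c1@3 c2@5 c3@8 c4@9, authorship 1.2..3....
After op 5 (insert('s')): buffer="vdvsqgsvpusksf" (len 14), cursors c1@4 c2@7 c3@11 c4@13, authorship 1.21..23..3.4.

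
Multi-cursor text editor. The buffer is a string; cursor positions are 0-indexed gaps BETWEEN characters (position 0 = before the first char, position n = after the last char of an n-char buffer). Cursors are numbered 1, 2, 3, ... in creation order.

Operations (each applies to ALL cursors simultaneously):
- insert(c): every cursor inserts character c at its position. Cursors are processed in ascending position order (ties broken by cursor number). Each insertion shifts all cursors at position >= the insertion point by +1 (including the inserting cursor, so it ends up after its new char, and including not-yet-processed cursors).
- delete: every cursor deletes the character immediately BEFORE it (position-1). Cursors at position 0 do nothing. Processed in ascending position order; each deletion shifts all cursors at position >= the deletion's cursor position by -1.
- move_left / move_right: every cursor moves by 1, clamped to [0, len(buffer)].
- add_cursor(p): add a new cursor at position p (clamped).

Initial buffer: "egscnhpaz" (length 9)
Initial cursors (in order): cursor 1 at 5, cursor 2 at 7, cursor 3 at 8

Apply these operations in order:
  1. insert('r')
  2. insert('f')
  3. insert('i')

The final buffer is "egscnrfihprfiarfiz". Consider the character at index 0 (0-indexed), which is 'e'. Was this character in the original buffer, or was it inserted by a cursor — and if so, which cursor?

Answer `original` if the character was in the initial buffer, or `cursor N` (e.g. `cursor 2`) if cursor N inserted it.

Answer: original

Derivation:
After op 1 (insert('r')): buffer="egscnrhprarz" (len 12), cursors c1@6 c2@9 c3@11, authorship .....1..2.3.
After op 2 (insert('f')): buffer="egscnrfhprfarfz" (len 15), cursors c1@7 c2@11 c3@14, authorship .....11..22.33.
After op 3 (insert('i')): buffer="egscnrfihprfiarfiz" (len 18), cursors c1@8 c2@13 c3@17, authorship .....111..222.333.
Authorship (.=original, N=cursor N): . . . . . 1 1 1 . . 2 2 2 . 3 3 3 .
Index 0: author = original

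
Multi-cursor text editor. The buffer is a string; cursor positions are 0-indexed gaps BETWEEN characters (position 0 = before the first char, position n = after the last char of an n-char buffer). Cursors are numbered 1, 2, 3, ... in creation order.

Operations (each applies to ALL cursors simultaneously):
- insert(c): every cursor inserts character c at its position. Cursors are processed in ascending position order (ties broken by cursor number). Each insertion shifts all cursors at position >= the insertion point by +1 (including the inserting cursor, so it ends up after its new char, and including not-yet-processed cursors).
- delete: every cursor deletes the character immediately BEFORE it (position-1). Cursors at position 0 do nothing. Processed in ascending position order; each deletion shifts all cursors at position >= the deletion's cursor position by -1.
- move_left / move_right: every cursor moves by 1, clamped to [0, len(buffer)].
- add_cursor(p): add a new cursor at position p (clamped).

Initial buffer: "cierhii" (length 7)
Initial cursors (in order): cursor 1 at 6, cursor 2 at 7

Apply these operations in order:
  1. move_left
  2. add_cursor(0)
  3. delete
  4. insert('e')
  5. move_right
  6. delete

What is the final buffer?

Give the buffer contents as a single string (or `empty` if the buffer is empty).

After op 1 (move_left): buffer="cierhii" (len 7), cursors c1@5 c2@6, authorship .......
After op 2 (add_cursor(0)): buffer="cierhii" (len 7), cursors c3@0 c1@5 c2@6, authorship .......
After op 3 (delete): buffer="cieri" (len 5), cursors c3@0 c1@4 c2@4, authorship .....
After op 4 (insert('e')): buffer="eciereei" (len 8), cursors c3@1 c1@7 c2@7, authorship 3....12.
After op 5 (move_right): buffer="eciereei" (len 8), cursors c3@2 c1@8 c2@8, authorship 3....12.
After op 6 (delete): buffer="eiere" (len 5), cursors c3@1 c1@5 c2@5, authorship 3...1

Answer: eiere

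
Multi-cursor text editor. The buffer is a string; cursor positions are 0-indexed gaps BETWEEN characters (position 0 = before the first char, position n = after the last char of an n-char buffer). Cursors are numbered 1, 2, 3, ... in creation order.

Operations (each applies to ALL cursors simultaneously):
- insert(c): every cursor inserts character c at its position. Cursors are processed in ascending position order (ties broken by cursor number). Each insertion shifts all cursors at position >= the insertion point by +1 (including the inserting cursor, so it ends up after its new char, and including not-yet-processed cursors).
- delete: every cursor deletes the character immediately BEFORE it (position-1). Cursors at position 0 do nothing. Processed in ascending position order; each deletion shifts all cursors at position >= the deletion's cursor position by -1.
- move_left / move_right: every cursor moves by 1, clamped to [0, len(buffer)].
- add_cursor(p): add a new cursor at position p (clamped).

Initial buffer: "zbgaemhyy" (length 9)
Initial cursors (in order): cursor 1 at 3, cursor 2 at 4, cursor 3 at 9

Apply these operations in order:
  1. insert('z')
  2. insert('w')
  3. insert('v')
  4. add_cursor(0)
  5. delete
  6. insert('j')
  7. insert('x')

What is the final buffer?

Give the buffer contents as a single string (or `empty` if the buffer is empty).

Answer: jxzbgzwjxazwjxemhyyzwjx

Derivation:
After op 1 (insert('z')): buffer="zbgzazemhyyz" (len 12), cursors c1@4 c2@6 c3@12, authorship ...1.2.....3
After op 2 (insert('w')): buffer="zbgzwazwemhyyzw" (len 15), cursors c1@5 c2@8 c3@15, authorship ...11.22.....33
After op 3 (insert('v')): buffer="zbgzwvazwvemhyyzwv" (len 18), cursors c1@6 c2@10 c3@18, authorship ...111.222.....333
After op 4 (add_cursor(0)): buffer="zbgzwvazwvemhyyzwv" (len 18), cursors c4@0 c1@6 c2@10 c3@18, authorship ...111.222.....333
After op 5 (delete): buffer="zbgzwazwemhyyzw" (len 15), cursors c4@0 c1@5 c2@8 c3@15, authorship ...11.22.....33
After op 6 (insert('j')): buffer="jzbgzwjazwjemhyyzwj" (len 19), cursors c4@1 c1@7 c2@11 c3@19, authorship 4...111.222.....333
After op 7 (insert('x')): buffer="jxzbgzwjxazwjxemhyyzwjx" (len 23), cursors c4@2 c1@9 c2@14 c3@23, authorship 44...1111.2222.....3333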